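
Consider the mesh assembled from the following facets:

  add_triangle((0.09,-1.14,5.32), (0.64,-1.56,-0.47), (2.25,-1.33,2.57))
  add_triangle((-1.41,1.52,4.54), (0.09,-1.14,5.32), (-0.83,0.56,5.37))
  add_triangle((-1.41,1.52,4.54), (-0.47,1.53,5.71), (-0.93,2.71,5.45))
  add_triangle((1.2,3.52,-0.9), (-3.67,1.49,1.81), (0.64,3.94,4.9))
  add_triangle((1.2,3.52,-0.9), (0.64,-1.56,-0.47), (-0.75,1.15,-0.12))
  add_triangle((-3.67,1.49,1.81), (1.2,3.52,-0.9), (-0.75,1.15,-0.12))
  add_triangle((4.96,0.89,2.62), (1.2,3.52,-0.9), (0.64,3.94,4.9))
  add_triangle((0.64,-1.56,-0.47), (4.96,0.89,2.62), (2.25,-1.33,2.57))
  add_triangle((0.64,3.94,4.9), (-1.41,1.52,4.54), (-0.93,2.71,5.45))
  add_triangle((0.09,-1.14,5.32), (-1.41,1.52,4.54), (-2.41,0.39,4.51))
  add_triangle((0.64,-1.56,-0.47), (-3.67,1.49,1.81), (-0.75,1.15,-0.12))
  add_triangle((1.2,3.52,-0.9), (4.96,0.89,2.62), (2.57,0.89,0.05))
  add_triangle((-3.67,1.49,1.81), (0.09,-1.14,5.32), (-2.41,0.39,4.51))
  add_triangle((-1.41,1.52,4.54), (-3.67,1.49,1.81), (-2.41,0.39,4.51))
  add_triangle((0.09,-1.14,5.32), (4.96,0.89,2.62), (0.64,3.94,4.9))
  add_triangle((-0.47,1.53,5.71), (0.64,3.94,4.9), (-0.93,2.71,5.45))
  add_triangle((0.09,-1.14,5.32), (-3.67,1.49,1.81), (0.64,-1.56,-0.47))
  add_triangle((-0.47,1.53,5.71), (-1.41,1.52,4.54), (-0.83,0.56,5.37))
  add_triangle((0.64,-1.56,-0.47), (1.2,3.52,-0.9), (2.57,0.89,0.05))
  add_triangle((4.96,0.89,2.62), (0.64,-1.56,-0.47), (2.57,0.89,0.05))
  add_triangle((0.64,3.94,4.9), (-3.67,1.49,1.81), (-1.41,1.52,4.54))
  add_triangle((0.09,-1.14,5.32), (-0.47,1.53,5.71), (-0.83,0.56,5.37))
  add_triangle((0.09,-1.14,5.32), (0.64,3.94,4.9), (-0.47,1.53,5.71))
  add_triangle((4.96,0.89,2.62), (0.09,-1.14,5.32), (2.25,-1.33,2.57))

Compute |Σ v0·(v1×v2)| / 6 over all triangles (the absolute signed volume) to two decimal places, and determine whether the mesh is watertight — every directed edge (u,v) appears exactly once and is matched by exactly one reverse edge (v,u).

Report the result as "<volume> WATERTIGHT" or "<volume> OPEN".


Per-triangle v0·(v1×v2)/6:
  t1: +2.8014
  t2: +0.2199
  t3: +1.0934
  t4: +13.5756
  t5: +0.4625
  t6: +1.0414
  t7: +17.3129
  t8: +3.0709
  t9: -0.1213
  t10: +3.7074
  t11: +0.4694
  t12: +3.0282
  t13: +0.3110
  t14: +3.3088
  t15: +21.0323
  t16: +2.4443
  t17: +4.3703
  t18: +0.9788
  t19: +1.3462
  t20: +2.0968
  t21: +6.8535
  t22: +1.3888
  t23: +3.8671
  t24: +6.2362
Σ = +100.8957 → |volume| = 100.90

Directed edges: 72 total, each appears once with its reverse present → watertight.

100.90 WATERTIGHT


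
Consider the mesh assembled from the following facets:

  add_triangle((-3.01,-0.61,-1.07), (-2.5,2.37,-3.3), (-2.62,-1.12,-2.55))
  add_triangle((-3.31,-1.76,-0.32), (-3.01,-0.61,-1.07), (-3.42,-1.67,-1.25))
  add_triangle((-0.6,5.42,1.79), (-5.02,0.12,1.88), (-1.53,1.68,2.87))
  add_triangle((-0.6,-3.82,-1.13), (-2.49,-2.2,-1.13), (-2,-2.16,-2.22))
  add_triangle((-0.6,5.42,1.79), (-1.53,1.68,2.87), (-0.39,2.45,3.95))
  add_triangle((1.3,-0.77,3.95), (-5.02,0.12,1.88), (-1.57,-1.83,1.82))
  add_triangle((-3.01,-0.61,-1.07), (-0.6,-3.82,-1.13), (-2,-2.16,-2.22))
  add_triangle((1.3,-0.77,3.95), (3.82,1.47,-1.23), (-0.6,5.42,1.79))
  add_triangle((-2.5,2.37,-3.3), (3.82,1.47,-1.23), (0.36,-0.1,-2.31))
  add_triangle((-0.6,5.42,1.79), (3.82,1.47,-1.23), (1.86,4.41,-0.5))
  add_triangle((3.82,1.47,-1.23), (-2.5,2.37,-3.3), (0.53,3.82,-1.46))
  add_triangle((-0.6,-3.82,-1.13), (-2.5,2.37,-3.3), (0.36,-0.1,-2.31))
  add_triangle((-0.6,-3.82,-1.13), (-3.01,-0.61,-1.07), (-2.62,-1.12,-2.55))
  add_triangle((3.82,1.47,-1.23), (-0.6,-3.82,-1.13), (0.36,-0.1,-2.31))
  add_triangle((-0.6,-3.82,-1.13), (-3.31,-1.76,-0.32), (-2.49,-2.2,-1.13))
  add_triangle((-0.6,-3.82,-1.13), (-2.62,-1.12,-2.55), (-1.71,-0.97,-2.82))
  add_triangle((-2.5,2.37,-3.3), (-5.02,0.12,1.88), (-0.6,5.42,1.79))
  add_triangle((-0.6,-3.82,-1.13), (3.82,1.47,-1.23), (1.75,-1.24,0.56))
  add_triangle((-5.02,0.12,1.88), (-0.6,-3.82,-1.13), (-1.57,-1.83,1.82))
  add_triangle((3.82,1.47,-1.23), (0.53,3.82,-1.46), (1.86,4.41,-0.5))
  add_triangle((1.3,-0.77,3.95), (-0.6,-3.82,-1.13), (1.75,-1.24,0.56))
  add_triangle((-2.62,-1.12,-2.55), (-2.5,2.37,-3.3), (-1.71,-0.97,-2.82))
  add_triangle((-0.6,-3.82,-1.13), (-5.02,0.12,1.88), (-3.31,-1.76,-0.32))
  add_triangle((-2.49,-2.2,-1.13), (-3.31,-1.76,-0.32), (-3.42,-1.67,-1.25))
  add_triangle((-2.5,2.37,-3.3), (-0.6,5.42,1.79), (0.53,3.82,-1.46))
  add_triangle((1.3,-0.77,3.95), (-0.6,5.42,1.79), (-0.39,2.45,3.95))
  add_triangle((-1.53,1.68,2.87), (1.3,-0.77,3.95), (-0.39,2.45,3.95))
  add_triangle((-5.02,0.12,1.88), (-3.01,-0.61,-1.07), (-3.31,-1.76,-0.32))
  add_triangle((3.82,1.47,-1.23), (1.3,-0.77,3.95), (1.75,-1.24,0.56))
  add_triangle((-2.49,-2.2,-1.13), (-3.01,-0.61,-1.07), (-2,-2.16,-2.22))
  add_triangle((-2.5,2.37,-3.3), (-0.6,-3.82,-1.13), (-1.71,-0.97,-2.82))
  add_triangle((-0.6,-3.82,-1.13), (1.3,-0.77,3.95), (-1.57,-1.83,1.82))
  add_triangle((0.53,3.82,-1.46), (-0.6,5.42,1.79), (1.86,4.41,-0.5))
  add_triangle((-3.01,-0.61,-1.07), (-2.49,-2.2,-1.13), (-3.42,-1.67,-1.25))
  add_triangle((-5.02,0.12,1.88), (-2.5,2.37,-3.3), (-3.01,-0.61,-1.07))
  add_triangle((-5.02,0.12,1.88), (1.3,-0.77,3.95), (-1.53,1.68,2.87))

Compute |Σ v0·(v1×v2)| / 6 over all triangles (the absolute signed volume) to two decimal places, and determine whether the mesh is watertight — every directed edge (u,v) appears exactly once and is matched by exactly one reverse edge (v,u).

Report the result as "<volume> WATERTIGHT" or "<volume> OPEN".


Per-triangle v0·(v1×v2)/6:
  t1: +3.0484
  t2: +0.4385
  t3: +8.2365
  t4: +1.6519
  t5: +3.5649
  t6: +6.1709
  t7: -1.9929
  t8: +17.0084
  t9: +5.2779
  t10: +3.3999
  t11: +6.7153
  t12: +5.1272
  t13: +2.7323
  t14: +4.8127
  t15: +1.1995
  t16: +1.7413
  t17: +22.1850
  t18: +4.1792
  t19: +6.0692
  t20: +3.2602
  t21: +4.3343
  t22: +1.8258
  t23: +2.9188
  t24: +0.5171
  t25: +9.0155
  t26: +3.8977
  t27: +2.7541
  t28: +2.4911
  t29: +4.4133
  t30: +1.0679
  t31: -0.6643
  t32: +5.5477
  t33: +4.0890
  t34: +0.0909
  t35: +6.6641
  t36: +7.5208
Σ = +161.3101 → |volume| = 161.31

Directed edges: 108 total, each appears once with its reverse present → watertight.

161.31 WATERTIGHT


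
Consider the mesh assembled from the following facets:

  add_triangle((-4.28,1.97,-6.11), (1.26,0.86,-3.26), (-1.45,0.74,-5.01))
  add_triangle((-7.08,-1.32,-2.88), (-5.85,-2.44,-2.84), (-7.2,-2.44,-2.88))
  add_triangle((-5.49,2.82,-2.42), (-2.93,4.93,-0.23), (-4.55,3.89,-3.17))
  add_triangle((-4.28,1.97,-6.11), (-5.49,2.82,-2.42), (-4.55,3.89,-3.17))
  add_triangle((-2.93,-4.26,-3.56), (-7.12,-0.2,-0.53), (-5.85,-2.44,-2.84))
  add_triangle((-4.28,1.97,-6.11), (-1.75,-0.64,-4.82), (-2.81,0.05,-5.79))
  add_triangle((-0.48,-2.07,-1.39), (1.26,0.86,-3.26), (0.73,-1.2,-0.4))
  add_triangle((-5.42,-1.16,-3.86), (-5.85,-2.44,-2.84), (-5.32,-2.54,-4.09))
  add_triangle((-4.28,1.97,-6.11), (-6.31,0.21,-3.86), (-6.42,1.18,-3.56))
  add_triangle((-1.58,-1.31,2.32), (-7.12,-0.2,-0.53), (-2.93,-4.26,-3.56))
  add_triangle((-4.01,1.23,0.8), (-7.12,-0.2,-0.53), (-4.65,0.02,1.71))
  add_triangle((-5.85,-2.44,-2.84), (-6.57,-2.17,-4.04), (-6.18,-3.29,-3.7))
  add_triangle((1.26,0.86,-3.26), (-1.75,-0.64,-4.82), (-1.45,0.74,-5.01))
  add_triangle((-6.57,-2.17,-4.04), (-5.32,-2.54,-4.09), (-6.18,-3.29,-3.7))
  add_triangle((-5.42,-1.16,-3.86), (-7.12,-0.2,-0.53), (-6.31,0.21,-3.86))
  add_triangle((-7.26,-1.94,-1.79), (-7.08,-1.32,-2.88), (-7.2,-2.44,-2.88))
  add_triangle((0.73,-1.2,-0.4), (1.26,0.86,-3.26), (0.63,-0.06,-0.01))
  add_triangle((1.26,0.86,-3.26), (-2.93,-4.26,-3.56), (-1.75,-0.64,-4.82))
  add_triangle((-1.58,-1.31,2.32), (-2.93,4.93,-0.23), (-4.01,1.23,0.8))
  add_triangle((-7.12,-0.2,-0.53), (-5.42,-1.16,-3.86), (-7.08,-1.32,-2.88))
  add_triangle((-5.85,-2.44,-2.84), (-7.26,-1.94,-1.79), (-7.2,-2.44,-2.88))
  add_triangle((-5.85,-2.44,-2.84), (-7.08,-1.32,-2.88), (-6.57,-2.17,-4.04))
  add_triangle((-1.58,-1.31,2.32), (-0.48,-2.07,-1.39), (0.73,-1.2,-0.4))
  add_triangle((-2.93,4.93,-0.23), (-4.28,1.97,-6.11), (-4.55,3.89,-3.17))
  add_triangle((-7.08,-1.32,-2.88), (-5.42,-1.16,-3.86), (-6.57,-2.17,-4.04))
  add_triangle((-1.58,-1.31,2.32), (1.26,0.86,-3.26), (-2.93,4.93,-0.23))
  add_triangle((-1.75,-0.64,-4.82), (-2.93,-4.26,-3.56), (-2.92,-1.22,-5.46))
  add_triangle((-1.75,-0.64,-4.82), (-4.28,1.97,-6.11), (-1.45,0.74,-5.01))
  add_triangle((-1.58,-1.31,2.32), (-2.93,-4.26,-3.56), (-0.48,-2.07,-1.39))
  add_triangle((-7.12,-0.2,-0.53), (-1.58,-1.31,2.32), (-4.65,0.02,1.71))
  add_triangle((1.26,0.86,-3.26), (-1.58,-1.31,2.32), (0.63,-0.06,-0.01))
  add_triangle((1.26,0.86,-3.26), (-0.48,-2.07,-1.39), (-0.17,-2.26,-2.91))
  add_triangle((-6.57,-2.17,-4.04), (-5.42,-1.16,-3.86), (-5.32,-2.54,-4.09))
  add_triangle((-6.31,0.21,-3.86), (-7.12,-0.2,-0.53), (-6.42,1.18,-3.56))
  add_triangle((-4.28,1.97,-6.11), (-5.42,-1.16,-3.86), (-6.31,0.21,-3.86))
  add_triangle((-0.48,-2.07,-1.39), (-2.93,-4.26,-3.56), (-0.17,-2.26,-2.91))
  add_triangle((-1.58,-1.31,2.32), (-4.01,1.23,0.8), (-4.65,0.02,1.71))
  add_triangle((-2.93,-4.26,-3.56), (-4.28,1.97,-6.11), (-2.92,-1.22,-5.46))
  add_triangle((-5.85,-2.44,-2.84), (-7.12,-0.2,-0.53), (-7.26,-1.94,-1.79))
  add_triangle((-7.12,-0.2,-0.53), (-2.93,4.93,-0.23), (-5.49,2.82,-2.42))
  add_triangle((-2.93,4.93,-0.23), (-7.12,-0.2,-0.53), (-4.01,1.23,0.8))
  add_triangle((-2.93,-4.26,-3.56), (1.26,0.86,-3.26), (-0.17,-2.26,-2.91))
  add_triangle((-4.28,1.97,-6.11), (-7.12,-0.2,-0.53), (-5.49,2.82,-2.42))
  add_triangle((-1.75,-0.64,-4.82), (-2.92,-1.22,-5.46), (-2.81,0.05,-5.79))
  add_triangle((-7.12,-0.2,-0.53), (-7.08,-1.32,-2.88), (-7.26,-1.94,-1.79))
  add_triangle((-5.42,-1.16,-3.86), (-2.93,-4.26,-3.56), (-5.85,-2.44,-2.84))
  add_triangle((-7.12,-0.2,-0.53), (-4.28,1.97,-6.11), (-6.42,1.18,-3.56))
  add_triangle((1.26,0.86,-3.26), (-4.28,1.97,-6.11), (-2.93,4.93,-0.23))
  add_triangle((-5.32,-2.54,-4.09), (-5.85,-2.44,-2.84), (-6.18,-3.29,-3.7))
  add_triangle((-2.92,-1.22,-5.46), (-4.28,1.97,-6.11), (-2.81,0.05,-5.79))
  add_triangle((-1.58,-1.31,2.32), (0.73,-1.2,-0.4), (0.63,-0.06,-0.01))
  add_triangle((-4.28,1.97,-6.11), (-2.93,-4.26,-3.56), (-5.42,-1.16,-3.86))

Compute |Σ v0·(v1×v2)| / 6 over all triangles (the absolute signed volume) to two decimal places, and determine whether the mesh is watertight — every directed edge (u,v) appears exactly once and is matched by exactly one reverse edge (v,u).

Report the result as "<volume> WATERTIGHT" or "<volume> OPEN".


Per-triangle v0·(v1×v2)/6:
  t1: +2.7579
  t2: +0.6740
  t3: +5.1572
  t4: +6.2442
  t5: +2.8959
  t6: +0.2254
  t7: +1.4834
  t8: -2.0022
  t9: +4.2545
  t10: +17.1036
  t11: +3.0796
  t12: +0.9798
  t13: +2.3753
  t14: +1.2053
  t15: +5.6427
  t16: +1.4728
  t17: +0.4246
  t18: +5.7339
  t19: +4.4244
  t20: +1.7847
  t21: +0.2994
  t22: +1.6639
  t23: +1.2917
  t24: +3.4323
  t25: +1.6047
  t26: -2.9527
  t27: +2.2016
  t28: +3.1517
  t29: +2.4519
  t30: +3.5237
  t31: -0.2607
  t32: +0.0407
  t33: +1.0168
  t34: +4.0565
  t35: +5.9686
  t36: +1.0184
  t37: +0.9459
  t38: +6.3061
  t39: -1.5792
  t40: +11.9213
  t41: +6.5527
  t42: +3.4260
  t43: +15.4513
  t44: +0.8982
  t45: +3.1850
  t46: +5.9334
  t47: -1.7040
  t48: +16.9838
  t49: -0.8278
  t50: +2.1074
  t51: +0.3320
  t52: +13.8893
Σ = +178.2471 → |volume| = 178.25

Directed edges: 156 total, each appears once with its reverse present → watertight.

178.25 WATERTIGHT


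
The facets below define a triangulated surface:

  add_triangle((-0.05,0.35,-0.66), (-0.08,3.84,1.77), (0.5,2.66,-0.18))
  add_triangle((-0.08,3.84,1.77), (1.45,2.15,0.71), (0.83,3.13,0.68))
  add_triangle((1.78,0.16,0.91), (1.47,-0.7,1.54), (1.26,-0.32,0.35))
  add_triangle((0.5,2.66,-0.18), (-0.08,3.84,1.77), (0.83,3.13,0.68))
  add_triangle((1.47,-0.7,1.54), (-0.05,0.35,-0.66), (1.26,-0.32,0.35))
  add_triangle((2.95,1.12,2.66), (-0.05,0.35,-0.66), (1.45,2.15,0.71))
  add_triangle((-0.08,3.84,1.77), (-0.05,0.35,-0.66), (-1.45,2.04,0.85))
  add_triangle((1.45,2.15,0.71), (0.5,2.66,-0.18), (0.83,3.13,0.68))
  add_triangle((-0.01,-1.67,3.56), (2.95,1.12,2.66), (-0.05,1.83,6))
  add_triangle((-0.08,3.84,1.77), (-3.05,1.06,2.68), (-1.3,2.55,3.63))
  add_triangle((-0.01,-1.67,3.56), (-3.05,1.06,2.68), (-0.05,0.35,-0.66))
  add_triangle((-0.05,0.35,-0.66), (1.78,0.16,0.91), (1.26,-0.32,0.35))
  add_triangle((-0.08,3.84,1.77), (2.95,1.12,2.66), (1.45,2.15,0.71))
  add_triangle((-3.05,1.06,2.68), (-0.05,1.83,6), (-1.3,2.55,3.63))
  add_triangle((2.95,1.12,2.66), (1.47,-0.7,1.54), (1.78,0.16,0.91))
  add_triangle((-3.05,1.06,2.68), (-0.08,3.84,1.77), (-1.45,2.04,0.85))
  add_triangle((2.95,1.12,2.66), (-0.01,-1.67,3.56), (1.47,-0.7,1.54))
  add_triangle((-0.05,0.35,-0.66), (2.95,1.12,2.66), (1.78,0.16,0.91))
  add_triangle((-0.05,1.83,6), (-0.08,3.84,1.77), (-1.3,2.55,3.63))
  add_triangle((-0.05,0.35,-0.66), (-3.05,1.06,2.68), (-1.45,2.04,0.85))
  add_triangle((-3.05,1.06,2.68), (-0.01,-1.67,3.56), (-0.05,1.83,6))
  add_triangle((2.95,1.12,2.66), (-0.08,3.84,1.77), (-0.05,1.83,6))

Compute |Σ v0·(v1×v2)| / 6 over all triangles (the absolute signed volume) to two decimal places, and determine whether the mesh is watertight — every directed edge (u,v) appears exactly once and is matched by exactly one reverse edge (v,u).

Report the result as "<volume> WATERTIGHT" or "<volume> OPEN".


48.66 OPEN

Per-triangle v0·(v1×v2)/6:
  t1: +0.3304
  t2: +0.5687
  t3: +0.1740
  t4: +0.5345
  t5: -0.0358
  t6: +0.3752
  t7: +0.7374
  t8: +0.3218
  t9: +8.1968
  t10: +3.0080
  t11: -0.0016
  t12: +0.1125
  t13: +2.5856
  t14: +4.0604
  t15: +0.4843
  t16: +2.1490
  t17: +2.0319
  t18: +0.2820
  t19: +4.0962
  t20: +0.4779
  t21: +8.3389
  t22: +9.8287
Σ = +48.6568 → |volume| = 48.66

Directed edges: 66 total; 6 unmatched, e.g. (0.5,2.66,-0.18)→(-0.05,0.35,-0.66) → open.


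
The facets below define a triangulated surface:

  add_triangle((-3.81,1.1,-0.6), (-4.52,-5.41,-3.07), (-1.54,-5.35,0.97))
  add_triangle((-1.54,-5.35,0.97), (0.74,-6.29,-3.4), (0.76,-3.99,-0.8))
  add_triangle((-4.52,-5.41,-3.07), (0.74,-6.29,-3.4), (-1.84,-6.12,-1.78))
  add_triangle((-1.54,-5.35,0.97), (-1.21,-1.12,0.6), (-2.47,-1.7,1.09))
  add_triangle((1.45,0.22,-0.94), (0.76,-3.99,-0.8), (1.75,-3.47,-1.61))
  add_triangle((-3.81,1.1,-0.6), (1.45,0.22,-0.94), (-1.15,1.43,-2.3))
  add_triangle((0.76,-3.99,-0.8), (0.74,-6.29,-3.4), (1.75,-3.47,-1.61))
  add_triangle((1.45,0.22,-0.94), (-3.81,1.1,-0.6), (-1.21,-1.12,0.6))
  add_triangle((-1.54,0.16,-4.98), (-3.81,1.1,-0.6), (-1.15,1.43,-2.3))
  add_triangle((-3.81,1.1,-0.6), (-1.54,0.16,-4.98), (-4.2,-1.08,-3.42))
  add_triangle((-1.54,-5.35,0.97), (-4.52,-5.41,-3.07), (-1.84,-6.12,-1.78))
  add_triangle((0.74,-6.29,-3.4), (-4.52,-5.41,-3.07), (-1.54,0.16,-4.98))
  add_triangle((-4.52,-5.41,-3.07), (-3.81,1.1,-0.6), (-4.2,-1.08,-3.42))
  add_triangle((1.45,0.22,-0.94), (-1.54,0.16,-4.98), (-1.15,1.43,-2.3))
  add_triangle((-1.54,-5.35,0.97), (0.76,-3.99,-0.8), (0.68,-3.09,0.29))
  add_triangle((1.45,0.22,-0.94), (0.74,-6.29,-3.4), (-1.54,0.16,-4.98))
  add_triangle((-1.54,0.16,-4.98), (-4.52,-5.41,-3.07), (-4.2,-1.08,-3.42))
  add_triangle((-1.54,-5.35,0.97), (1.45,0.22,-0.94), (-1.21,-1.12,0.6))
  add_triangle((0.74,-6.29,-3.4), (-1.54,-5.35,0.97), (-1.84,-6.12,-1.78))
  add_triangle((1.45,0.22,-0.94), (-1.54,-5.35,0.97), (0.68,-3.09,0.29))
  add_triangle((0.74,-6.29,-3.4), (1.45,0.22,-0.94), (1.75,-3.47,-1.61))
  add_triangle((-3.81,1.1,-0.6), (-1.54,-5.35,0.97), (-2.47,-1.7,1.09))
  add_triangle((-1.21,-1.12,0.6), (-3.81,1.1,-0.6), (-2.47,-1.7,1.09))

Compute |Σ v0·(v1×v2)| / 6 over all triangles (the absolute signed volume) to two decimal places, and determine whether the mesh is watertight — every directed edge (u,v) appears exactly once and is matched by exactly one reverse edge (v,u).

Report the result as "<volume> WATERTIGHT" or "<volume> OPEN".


Per-triangle v0·(v1×v2)/6:
  t1: +13.8474
  t2: +4.2621
  t3: +8.6514
  t4: +0.0823
  t5: +0.1943
  t6: +0.0447
  t7: +1.8275
  t8: -0.7695
  t9: +3.6860
  t10: +6.3983
  t11: +7.3506
  t12: +27.1556
  t13: +8.3296
  t14: +2.0284
  t15: +1.6720
  t16: +9.5276
  t17: +10.8413
  t18: -0.2216
  t19: +6.8890
  t20: -0.9255
  t21: +1.9006
  t22: +3.5840
  t23: -0.1685
Σ = +116.1875 → |volume| = 116.19

Directed edges: 69 total; 3 unmatched, e.g. (1.45,0.22,-0.94)→(0.76,-3.99,-0.8) → open.

116.19 OPEN


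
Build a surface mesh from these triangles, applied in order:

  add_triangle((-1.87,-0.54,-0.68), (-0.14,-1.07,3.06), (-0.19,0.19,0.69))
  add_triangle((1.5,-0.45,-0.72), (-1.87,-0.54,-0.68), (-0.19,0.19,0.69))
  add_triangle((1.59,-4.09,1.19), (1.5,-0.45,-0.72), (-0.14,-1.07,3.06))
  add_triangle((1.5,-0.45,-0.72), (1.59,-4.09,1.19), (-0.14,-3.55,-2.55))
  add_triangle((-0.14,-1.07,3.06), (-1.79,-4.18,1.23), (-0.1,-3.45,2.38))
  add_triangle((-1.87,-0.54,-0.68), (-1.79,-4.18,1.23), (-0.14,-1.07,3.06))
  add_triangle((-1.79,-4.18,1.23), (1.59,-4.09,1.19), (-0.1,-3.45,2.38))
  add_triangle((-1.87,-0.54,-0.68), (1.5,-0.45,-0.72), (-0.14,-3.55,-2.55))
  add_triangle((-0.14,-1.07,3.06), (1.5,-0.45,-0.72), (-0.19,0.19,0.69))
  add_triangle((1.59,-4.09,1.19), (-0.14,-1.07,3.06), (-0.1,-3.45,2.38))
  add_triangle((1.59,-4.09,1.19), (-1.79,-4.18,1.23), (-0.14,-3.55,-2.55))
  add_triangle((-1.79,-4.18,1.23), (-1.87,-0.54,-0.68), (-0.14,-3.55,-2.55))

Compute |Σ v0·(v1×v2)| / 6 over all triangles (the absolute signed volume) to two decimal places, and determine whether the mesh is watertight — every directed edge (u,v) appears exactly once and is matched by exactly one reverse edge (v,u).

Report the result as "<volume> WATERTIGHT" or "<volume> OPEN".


Per-triangle v0·(v1×v2)/6:
  t1: +0.4810
  t2: -0.1124
  t3: +2.1603
  t4: +4.1180
  t5: +2.3316
  t6: +2.9481
  t7: +3.1901
  t8: +0.6963
  t9: +0.2660
  t10: +2.1788
  t11: +8.3549
  t12: +4.9105
Σ = +31.5231 → |volume| = 31.52

Directed edges: 36 total, each appears once with its reverse present → watertight.

31.52 WATERTIGHT


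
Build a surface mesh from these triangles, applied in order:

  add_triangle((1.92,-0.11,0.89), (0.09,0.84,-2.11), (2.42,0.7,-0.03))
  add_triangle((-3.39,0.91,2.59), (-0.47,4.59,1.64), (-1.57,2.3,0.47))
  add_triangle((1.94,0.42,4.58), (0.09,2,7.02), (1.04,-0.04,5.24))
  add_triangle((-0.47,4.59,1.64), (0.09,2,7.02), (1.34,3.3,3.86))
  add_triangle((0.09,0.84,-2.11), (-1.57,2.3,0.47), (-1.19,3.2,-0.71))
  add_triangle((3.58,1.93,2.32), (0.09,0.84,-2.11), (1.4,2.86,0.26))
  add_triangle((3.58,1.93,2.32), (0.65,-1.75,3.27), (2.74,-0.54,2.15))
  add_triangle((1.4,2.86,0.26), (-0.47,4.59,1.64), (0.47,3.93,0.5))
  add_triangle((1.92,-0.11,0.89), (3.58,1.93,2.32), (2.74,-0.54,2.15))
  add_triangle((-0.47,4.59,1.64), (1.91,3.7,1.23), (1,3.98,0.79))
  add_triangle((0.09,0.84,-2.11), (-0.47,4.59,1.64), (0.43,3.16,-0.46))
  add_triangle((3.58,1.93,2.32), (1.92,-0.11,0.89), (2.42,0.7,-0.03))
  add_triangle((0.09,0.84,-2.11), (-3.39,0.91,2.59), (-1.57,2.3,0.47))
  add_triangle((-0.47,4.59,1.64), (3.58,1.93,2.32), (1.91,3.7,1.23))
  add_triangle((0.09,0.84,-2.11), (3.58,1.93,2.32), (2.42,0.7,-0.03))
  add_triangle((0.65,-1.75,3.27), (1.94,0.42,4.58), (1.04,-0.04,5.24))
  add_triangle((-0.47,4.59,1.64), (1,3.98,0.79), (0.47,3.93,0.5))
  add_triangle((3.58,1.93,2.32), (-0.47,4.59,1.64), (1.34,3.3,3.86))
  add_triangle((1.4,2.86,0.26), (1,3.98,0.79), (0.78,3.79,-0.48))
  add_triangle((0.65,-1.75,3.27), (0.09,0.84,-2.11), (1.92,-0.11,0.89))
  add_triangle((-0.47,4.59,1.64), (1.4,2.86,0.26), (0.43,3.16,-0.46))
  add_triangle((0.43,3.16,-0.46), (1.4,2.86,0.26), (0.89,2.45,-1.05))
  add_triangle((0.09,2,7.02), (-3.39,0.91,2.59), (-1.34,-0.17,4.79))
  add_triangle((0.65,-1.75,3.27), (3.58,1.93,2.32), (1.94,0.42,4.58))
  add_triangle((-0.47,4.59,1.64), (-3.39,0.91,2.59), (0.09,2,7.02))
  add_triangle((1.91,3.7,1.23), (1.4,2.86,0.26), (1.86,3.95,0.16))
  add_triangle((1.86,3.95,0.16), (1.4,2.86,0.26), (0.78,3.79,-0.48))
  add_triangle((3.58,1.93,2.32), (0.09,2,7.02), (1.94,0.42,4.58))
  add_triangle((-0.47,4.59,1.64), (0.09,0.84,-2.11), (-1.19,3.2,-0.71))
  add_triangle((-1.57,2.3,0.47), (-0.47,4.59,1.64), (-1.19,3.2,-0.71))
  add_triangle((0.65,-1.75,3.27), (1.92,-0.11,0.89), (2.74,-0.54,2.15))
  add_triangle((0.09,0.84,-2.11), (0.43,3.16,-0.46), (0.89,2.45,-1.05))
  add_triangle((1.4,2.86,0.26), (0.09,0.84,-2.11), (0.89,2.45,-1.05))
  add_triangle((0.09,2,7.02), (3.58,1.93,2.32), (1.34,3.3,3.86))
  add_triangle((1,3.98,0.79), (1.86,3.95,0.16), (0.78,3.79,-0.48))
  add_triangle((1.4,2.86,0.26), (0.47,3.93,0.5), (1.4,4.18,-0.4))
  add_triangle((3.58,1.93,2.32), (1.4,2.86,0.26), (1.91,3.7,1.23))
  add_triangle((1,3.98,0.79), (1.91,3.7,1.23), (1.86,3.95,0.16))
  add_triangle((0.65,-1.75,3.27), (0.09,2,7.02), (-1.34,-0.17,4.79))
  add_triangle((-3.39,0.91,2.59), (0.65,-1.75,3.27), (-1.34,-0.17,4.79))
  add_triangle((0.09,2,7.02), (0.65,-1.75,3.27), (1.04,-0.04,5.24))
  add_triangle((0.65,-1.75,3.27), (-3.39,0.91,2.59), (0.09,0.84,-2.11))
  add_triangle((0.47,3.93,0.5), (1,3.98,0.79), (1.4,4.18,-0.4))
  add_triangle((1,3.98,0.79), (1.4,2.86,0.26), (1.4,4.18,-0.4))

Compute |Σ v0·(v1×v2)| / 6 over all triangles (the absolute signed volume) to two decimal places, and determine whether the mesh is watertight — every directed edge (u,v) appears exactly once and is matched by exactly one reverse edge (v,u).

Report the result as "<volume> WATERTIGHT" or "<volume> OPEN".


Per-triangle v0·(v1×v2)/6:
  t1: +0.2660
  t2: +3.1994
  t3: +2.3669
  t4: +7.4890
  t5: +0.5228
  t6: +2.4180
  t7: +2.9595
  t8: -0.6625
  t9: +0.6821
  t10: +1.0076
  t11: +1.1754
  t12: +0.9642
  t13: +1.8104
  t14: +3.1207
  t15: +1.5370
  t16: +1.5536
  t17: +0.5518
  t18: +5.6547
  t19: -0.5922
  t20: +0.3764
  t21: +1.6187
  t22: +0.5674
  t23: +6.4288
  t24: +3.1005
  t25: +16.4134
  t26: +0.0220
  t27: -0.0731
  t28: +6.4687
  t29: +1.8395
  t30: +1.6600
  t31: +0.1184
  t32: +0.5916
  t33: +0.1275
  t34: +7.2234
  t35: +0.7804
  t36: -0.5845
  t37: +1.0215
  t38: +0.6910
  t39: +5.4888
  t40: +2.2253
  t41: +1.9617
  t42: -0.0220
  t43: +0.4871
  t44: +0.4844
Σ = +95.0414 → |volume| = 95.04

Directed edges: 132 total, each appears once with its reverse present → watertight.

95.04 WATERTIGHT


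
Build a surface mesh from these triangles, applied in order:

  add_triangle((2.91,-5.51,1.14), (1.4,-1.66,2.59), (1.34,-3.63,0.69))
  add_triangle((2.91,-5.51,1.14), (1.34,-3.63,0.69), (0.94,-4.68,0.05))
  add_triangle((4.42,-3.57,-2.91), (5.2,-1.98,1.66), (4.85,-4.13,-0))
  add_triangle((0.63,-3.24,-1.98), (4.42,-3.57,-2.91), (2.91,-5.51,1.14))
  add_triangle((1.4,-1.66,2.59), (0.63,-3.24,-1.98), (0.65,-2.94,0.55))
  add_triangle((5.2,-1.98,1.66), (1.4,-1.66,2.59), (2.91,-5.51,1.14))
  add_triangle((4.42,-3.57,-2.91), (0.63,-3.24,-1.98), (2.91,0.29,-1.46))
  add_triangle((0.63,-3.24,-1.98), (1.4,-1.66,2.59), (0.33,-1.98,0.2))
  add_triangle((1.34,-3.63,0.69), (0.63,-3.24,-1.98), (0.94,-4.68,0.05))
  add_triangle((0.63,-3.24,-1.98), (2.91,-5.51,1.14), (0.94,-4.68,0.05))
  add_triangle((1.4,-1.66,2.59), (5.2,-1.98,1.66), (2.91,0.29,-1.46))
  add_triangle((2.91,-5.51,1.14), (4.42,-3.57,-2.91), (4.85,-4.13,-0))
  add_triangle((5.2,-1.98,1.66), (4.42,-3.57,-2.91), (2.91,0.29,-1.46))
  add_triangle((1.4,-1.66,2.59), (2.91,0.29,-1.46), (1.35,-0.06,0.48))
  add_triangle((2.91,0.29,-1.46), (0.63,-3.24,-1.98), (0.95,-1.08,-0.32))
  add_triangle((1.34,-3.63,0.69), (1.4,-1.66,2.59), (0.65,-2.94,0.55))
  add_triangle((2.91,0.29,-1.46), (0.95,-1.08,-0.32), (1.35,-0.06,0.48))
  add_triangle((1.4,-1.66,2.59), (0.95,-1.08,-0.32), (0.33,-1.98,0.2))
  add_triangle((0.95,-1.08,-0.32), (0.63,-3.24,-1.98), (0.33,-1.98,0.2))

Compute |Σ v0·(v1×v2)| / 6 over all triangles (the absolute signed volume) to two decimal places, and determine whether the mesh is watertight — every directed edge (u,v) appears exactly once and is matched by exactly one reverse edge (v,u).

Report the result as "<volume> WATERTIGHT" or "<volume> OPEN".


Per-triangle v0·(v1×v2)/6:
  t1: +1.1613
  t2: +0.4008
  t3: +6.0185
  t4: +9.7914
  t5: -1.2126
  t6: +7.9698
  t7: +2.1273
  t8: +0.9272
  t9: -0.9494
  t10: +2.8162
  t11: +0.2634
  t12: +6.9534
  t13: +9.1424
  t14: +0.6994
  t15: -1.1989
  t16: +0.5948
  t17: -0.6446
  t18: -0.7746
  t19: -0.5735
Σ = +43.5124 → |volume| = 43.51

Directed edges: 57 total; 9 unmatched, e.g. (5.2,-1.98,1.66)→(4.85,-4.13,-0) → open.

43.51 OPEN


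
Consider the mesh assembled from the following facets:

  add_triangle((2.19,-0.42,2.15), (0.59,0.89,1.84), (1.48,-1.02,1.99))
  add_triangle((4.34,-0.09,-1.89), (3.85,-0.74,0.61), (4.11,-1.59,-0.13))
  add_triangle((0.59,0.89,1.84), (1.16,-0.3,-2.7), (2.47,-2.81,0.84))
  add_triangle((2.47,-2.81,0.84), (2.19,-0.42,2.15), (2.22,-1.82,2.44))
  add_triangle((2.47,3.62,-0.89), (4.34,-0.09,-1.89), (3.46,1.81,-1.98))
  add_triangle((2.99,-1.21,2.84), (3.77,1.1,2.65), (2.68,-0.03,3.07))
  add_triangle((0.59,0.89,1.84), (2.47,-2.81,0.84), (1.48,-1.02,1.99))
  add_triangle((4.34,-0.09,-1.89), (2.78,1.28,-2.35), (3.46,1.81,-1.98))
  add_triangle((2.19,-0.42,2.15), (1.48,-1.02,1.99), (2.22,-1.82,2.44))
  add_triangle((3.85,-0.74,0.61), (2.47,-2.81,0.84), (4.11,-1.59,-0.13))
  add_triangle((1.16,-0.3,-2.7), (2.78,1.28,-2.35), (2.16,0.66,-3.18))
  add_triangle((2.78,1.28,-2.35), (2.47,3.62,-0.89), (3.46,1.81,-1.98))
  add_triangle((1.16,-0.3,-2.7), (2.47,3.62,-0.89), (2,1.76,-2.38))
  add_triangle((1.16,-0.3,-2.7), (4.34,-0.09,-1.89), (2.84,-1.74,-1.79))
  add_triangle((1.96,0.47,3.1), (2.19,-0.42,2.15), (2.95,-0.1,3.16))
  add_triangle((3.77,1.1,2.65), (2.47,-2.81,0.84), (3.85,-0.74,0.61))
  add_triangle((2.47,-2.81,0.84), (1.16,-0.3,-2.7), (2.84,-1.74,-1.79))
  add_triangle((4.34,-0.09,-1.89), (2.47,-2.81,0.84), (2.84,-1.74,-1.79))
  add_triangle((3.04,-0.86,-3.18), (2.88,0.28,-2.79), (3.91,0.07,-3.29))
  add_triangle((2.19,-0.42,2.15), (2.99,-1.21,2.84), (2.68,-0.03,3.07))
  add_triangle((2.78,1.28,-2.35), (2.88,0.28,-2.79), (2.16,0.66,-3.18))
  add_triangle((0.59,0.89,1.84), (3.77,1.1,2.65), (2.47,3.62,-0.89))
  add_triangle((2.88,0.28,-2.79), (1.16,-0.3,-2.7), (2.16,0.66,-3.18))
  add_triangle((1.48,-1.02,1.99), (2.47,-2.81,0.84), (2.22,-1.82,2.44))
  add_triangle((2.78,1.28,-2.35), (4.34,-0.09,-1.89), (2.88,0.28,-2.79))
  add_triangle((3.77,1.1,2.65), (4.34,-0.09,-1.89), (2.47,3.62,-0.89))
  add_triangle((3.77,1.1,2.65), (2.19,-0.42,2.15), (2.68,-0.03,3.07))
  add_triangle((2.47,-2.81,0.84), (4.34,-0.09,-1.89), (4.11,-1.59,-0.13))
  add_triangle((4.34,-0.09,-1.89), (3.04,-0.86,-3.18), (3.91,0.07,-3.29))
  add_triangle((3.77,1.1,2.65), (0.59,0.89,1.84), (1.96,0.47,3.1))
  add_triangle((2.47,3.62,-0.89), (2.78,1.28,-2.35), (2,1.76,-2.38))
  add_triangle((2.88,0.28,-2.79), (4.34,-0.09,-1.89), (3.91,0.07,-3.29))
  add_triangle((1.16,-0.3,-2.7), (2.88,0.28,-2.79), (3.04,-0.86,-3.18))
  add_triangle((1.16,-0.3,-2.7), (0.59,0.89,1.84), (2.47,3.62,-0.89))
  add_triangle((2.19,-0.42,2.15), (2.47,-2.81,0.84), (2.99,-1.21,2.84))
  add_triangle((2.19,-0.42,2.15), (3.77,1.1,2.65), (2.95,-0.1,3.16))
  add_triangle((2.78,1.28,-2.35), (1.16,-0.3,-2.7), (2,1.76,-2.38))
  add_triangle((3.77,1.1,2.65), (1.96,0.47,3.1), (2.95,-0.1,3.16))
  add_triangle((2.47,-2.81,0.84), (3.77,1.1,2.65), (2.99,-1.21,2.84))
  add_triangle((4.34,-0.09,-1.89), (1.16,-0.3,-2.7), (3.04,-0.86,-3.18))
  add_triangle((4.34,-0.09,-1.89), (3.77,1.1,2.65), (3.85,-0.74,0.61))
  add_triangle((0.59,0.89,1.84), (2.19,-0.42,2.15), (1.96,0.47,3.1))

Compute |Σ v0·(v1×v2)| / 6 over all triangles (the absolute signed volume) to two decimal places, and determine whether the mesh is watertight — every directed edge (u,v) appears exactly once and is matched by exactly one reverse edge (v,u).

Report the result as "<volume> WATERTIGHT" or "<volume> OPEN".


Per-triangle v0·(v1×v2)/6:
  t1: +0.5354
  t2: +1.6963
  t3: -2.6770
  t4: +1.0287
  t5: +1.5093
  t6: +1.1754
  t7: -0.5076
  t8: +1.0929
  t9: +0.2033
  t10: +1.4009
  t11: -0.2568
  t12: +0.9665
  t13: -0.2660
  t14: +2.5585
  t15: +0.1184
  t16: +3.6011
  t17: +0.7425
  t18: +3.4334
  t19: +0.3111
  t20: -0.0851
  t21: +0.6012
  t22: +3.7810
  t23: +0.5559
  t24: -0.0286
  t25: +1.2060
  t26: +11.2387
  t27: -0.4778
  t28: +1.2272
  t29: +1.1178
  t30: +0.8681
  t31: +1.2587
  t32: +0.2222
  t33: +0.8277
  t34: -1.6663
  t35: -0.2869
  t36: +0.3543
  t37: +0.9349
  t38: +0.9701
  t39: +2.8105
  t40: -0.8948
  t41: +3.9981
  t42: -0.0413
Σ = +45.1582 → |volume| = 45.16

Directed edges: 126 total, each appears once with its reverse present → watertight.

45.16 WATERTIGHT


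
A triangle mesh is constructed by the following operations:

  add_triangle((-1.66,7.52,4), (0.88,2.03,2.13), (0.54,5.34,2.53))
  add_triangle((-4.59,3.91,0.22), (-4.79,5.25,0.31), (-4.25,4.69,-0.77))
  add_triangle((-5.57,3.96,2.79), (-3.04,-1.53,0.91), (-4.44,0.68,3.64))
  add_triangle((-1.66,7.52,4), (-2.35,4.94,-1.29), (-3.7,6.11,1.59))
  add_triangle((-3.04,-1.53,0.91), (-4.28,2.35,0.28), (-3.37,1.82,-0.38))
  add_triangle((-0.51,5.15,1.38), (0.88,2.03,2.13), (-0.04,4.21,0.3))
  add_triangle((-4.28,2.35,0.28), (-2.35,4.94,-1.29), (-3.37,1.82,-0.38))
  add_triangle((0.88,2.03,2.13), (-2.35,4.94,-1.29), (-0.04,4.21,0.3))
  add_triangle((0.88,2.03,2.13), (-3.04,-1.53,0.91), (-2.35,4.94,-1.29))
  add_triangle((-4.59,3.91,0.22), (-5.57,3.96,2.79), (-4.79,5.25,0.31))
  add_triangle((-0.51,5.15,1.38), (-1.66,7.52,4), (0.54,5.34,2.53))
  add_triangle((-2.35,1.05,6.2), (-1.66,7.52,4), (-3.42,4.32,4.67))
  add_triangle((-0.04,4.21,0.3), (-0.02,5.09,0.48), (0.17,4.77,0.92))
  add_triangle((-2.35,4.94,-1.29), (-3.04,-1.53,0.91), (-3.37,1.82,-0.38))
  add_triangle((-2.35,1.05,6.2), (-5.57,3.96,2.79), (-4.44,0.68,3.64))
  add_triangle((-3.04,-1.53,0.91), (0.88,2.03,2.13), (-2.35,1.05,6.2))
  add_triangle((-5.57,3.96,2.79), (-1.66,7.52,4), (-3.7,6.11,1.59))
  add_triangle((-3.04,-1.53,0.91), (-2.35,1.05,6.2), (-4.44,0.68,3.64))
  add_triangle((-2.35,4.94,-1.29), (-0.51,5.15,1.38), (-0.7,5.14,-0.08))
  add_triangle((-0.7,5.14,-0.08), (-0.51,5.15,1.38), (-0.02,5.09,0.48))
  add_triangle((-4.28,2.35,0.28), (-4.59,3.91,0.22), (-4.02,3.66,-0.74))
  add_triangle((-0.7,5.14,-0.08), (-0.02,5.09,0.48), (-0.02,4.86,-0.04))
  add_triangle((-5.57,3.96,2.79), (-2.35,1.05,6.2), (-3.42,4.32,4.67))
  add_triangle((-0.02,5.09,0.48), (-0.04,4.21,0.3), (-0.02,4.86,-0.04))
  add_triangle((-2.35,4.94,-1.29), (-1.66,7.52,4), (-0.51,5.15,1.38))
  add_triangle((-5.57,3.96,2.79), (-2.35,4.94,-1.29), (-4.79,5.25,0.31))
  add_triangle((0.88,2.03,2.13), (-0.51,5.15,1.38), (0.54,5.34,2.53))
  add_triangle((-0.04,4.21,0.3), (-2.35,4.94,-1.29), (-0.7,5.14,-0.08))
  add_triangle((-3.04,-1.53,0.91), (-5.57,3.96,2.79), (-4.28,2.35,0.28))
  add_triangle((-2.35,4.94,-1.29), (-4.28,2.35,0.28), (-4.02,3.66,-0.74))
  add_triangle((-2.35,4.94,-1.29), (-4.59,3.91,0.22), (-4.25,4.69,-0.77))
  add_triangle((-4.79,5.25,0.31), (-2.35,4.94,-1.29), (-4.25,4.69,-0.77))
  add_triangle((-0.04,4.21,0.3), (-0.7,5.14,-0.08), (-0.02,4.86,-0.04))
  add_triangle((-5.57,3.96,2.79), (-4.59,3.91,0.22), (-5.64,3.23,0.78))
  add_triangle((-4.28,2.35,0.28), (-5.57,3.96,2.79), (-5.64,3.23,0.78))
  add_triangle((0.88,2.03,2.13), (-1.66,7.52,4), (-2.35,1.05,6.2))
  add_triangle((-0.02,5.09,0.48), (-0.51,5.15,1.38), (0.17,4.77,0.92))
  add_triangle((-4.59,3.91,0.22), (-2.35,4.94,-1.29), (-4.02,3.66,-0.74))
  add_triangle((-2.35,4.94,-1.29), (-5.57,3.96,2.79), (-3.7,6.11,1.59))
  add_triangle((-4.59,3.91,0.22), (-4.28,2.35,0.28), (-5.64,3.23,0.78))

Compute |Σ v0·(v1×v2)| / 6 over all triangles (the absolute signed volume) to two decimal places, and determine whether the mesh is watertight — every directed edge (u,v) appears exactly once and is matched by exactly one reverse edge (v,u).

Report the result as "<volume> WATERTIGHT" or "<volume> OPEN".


105.17 OPEN

Per-triangle v0·(v1×v2)/6:
  t1: +2.7791
  t2: +0.9370
  t3: +6.2611
  t4: +8.9245
  t5: +1.3857
  t6: +1.2815
  t7: +1.5945
  t8: -2.1722
  t9: -9.0278
  t10: +2.3058
  t11: +2.6845
  t12: +11.1414
  t13: +0.0062
  t14: -0.7570
  t15: +10.7323
  t16: -1.7124
  t17: +11.7844
  t18: +5.5027
  t19: +1.8991
  t20: +0.7504
  t21: +0.9112
  t22: +0.2869
  t23: +10.5101
  t24: -0.0098
  t25: +5.2237
  t26: +2.1164
  t27: -0.4352
  t28: +0.0291
  t29: +5.9928
  t30: -1.1151
  t31: -1.0408
  t32: +1.9359
  t33: -0.1847
  t34: +2.7329
  t35: -0.0338
  t36: +12.1788
  t37: +0.3385
  t38: +1.8436
  t39: +7.1699
  t40: +0.4151
Σ = +105.1662 → |volume| = 105.17

Directed edges: 120 total; 6 unmatched, e.g. (-0.04,4.21,0.3)→(-0.51,5.15,1.38) → open.


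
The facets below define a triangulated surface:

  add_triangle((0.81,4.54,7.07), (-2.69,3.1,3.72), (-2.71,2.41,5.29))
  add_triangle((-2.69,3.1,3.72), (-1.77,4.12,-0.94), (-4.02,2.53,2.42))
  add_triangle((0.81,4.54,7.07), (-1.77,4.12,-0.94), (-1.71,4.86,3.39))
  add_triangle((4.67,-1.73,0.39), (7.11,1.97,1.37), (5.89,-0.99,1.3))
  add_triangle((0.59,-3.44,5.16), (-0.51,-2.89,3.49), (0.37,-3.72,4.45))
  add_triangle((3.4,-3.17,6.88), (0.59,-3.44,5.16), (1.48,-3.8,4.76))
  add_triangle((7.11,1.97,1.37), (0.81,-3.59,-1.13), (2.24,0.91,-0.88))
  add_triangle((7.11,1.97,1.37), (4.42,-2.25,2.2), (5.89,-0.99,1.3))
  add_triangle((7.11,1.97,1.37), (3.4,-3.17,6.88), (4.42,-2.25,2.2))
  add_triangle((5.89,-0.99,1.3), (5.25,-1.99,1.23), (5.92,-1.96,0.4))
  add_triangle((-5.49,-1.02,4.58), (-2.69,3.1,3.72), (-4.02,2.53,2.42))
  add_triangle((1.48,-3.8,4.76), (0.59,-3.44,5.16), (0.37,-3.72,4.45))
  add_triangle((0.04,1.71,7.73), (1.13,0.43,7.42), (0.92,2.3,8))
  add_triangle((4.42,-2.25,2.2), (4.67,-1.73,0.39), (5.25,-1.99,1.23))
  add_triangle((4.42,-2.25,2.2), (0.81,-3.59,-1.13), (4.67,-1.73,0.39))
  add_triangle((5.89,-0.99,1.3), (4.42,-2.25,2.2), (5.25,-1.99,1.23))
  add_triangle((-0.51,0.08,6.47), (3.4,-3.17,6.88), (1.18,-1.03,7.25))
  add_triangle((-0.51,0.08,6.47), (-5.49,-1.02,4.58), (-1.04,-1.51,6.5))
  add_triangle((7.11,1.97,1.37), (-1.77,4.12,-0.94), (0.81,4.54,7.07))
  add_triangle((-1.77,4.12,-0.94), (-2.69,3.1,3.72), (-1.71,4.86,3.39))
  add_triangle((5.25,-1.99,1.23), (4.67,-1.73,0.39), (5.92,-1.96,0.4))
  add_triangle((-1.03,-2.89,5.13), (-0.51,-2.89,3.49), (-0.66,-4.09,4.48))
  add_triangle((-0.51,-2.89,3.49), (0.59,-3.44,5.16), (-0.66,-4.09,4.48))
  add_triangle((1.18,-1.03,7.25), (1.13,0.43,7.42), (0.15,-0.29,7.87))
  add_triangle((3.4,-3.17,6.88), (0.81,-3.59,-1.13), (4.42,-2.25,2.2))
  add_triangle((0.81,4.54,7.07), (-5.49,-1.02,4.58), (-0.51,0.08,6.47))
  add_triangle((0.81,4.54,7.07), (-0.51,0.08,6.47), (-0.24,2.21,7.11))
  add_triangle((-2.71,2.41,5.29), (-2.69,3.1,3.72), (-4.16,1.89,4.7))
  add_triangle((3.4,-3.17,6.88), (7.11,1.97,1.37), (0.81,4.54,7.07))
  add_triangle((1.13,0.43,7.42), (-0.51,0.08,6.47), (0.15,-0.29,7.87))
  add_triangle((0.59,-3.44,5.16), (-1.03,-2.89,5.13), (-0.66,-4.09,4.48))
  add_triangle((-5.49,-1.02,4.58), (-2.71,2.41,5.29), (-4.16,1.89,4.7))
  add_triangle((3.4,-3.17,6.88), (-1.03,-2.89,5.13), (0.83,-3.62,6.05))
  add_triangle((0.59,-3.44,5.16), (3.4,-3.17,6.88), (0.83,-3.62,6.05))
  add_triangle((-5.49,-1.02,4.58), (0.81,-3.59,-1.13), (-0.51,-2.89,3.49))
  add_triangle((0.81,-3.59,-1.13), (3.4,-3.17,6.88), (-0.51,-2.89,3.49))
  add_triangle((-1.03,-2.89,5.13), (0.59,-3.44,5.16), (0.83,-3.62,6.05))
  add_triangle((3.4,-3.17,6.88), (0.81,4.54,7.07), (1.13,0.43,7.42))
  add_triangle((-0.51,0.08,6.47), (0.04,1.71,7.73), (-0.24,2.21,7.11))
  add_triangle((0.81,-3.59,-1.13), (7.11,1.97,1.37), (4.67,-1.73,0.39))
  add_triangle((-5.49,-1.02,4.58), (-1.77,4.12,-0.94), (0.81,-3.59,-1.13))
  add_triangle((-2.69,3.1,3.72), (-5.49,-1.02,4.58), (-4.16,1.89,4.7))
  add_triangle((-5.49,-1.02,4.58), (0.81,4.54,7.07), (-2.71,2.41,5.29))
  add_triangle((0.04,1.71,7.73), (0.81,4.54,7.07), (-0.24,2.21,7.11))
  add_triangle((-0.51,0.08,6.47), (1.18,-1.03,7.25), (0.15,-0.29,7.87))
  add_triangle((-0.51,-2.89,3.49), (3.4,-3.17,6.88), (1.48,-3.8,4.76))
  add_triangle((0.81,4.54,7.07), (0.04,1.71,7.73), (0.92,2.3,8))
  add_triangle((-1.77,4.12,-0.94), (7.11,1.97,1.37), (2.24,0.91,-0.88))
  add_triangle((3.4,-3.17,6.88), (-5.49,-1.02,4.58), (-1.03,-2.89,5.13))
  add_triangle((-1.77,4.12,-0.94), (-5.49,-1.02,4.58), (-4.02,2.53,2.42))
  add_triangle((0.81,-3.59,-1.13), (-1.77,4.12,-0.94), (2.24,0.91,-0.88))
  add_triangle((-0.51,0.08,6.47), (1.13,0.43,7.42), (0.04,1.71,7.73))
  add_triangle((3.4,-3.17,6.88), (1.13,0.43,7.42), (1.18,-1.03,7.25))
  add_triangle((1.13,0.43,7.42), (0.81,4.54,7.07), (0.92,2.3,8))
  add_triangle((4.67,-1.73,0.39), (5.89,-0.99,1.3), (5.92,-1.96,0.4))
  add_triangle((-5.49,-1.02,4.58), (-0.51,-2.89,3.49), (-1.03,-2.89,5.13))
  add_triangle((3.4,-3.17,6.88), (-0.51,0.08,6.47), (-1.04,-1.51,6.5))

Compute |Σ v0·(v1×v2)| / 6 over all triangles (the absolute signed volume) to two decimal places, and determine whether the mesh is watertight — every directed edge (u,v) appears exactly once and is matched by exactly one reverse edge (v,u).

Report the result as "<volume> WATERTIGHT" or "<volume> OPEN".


344.43 OPEN

Per-triangle v0·(v1×v2)/6:
  t1: +6.4031
  t2: +6.1214
  t3: +6.4241
  t4: +2.1756
  t5: +0.5217
  t6: +2.5485
  t7: +6.3696
  t8: +3.5096
  t9: +19.0607
  t10: +1.0532
  t11: +7.5005
  t12: +0.6810
  t13: +2.1170
  t14: +0.3131
  t15: +5.2593
  t16: +1.2259
  t17: +1.3880
  t18: +8.1834
  t19: +40.8362
  t20: +5.3446
  t21: +0.1403
  t22: -0.0662
  t23: -0.2947
  t24: +1.9504
  t25: +13.7693
  t26: +23.0387
  t27: -1.5902
  t28: +2.3447
  t29: +65.5237
  t30: +0.9972
  t31: +2.0682
  t32: +4.1030
  t33: +2.0995
  t34: +0.7605
  t35: +11.6504
  t36: +12.5450
  t37: +0.6376
  t38: +10.8377
  t39: +0.9280
  t40: +2.3039
  t41: +10.1201
  t42: +0.4538
  t43: +8.4825
  t44: +1.6961
  t45: +0.1986
  t46: -2.8351
  t47: +2.8403
  t48: +6.9605
  t49: +9.1364
  t50: +3.4452
  t51: +3.8593
  t52: +2.7486
  t53: +3.8835
  t54: +0.9181
  t55: -0.2342
  t56: +3.3559
  t57: +8.6129
Σ = +344.4262 → |volume| = 344.43

Directed edges: 171 total; 9 unmatched, e.g. (0.81,4.54,7.07)→(-2.69,3.1,3.72) → open.


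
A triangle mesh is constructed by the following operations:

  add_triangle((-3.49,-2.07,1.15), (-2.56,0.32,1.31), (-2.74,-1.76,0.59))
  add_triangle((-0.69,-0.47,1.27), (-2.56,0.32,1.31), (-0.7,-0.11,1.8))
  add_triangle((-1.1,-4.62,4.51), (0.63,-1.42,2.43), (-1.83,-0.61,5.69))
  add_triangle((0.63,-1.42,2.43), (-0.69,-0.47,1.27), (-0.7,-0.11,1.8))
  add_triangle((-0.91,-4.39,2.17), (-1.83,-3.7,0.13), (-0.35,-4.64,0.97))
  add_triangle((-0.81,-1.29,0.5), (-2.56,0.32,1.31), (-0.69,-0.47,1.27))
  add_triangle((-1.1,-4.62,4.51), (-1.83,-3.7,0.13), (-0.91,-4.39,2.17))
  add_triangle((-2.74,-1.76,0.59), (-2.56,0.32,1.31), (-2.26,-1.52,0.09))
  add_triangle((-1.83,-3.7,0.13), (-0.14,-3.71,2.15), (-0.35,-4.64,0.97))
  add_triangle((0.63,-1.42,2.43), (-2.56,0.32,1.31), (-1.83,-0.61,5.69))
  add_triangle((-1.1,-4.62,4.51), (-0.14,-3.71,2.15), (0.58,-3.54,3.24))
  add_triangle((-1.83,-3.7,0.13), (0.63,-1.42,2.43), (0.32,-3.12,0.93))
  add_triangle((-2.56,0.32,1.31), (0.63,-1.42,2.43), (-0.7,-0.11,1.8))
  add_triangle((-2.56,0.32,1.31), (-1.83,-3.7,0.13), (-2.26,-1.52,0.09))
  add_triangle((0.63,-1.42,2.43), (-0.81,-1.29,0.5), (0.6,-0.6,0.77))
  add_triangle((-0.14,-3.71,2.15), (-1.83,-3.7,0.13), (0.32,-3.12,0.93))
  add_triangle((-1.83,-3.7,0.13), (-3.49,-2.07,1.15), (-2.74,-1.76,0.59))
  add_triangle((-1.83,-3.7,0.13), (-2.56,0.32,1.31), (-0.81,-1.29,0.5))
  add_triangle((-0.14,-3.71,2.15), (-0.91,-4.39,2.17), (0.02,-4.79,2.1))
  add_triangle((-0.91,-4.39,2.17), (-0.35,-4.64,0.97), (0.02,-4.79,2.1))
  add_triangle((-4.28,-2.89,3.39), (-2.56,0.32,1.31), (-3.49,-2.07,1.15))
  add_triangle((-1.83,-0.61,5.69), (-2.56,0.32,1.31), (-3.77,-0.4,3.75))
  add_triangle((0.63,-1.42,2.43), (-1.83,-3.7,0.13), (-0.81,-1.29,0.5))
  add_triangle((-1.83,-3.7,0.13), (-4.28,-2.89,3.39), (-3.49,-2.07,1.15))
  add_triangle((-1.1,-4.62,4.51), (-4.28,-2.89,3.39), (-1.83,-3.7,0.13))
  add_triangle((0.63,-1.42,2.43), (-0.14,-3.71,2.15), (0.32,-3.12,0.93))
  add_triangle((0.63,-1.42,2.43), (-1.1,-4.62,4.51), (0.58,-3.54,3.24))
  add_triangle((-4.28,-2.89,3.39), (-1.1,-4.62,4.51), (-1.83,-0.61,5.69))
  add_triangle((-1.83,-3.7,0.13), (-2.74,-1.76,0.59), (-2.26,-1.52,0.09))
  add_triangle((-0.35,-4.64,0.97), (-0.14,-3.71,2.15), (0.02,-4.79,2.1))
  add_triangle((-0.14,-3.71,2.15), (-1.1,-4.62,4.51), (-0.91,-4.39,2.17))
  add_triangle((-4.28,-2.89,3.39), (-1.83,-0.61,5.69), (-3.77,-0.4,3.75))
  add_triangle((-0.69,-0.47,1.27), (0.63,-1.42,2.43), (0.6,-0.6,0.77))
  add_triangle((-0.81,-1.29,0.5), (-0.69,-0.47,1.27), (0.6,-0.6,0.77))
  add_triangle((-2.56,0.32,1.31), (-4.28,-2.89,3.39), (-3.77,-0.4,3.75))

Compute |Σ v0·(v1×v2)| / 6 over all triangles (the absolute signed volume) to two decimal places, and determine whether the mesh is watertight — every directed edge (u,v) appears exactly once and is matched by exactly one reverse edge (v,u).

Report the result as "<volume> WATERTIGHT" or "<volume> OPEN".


47.30 OPEN

Per-triangle v0·(v1×v2)/6:
  t1: +0.2980
  t2: -0.2649
  t3: +5.1517
  t4: -0.2602
  t5: +1.7900
  t6: -0.5240
  t7: +1.9085
  t8: +0.3321
  t9: -1.5788
  t10: -1.7353
  t11: +1.4889
  t12: -2.0606
  t13: +0.5932
  t14: -1.1675
  t15: +0.2189
  t16: +1.4630
  t17: +0.4387
  t18: -0.6220
  t19: +0.3575
  t20: +0.8611
  t21: +2.2123
  t22: +1.1154
  t23: -0.6260
  t24: +3.1074
  t25: +10.0458
  t26: +0.8061
  t27: +1.3044
  t28: +13.3524
  t29: +0.4490
  t30: -0.2865
  t31: +1.0576
  t32: +6.1494
  t33: -0.0178
  t34: -0.2741
  t35: +2.2148
Σ = +47.2985 → |volume| = 47.30

Directed edges: 105 total; 3 unmatched, e.g. (-0.14,-3.71,2.15)→(0.58,-3.54,3.24) → open.
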